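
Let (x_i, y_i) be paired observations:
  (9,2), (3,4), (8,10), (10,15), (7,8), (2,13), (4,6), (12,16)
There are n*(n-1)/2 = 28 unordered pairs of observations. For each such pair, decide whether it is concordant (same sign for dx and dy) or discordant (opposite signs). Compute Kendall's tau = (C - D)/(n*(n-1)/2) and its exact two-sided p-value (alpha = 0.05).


Step 1: Enumerate the 28 unordered pairs (i,j) with i<j and classify each by sign(x_j-x_i) * sign(y_j-y_i).
  (1,2):dx=-6,dy=+2->D; (1,3):dx=-1,dy=+8->D; (1,4):dx=+1,dy=+13->C; (1,5):dx=-2,dy=+6->D
  (1,6):dx=-7,dy=+11->D; (1,7):dx=-5,dy=+4->D; (1,8):dx=+3,dy=+14->C; (2,3):dx=+5,dy=+6->C
  (2,4):dx=+7,dy=+11->C; (2,5):dx=+4,dy=+4->C; (2,6):dx=-1,dy=+9->D; (2,7):dx=+1,dy=+2->C
  (2,8):dx=+9,dy=+12->C; (3,4):dx=+2,dy=+5->C; (3,5):dx=-1,dy=-2->C; (3,6):dx=-6,dy=+3->D
  (3,7):dx=-4,dy=-4->C; (3,8):dx=+4,dy=+6->C; (4,5):dx=-3,dy=-7->C; (4,6):dx=-8,dy=-2->C
  (4,7):dx=-6,dy=-9->C; (4,8):dx=+2,dy=+1->C; (5,6):dx=-5,dy=+5->D; (5,7):dx=-3,dy=-2->C
  (5,8):dx=+5,dy=+8->C; (6,7):dx=+2,dy=-7->D; (6,8):dx=+10,dy=+3->C; (7,8):dx=+8,dy=+10->C
Step 2: C = 19, D = 9, total pairs = 28.
Step 3: tau = (C - D)/(n(n-1)/2) = (19 - 9)/28 = 0.357143.
Step 4: Exact two-sided p-value (enumerate n! = 40320 permutations of y under H0): p = 0.275099.
Step 5: alpha = 0.05. fail to reject H0.

tau_b = 0.3571 (C=19, D=9), p = 0.275099, fail to reject H0.


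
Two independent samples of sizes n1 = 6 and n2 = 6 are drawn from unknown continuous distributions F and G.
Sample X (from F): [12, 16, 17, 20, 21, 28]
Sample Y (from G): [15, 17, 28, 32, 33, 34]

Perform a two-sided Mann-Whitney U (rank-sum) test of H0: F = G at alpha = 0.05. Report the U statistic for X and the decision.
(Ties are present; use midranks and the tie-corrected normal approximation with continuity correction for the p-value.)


Step 1: Combine and sort all 12 observations; assign midranks.
sorted (value, group): (12,X), (15,Y), (16,X), (17,X), (17,Y), (20,X), (21,X), (28,X), (28,Y), (32,Y), (33,Y), (34,Y)
ranks: 12->1, 15->2, 16->3, 17->4.5, 17->4.5, 20->6, 21->7, 28->8.5, 28->8.5, 32->10, 33->11, 34->12
Step 2: Rank sum for X: R1 = 1 + 3 + 4.5 + 6 + 7 + 8.5 = 30.
Step 3: U_X = R1 - n1(n1+1)/2 = 30 - 6*7/2 = 30 - 21 = 9.
       U_Y = n1*n2 - U_X = 36 - 9 = 27.
Step 4: Ties are present, so use the tie-corrected normal approximation (with continuity correction) for the p-value.
Step 5: p-value = 0.171979; compare to alpha = 0.05. fail to reject H0.

U_X = 9, p = 0.171979, fail to reject H0 at alpha = 0.05.


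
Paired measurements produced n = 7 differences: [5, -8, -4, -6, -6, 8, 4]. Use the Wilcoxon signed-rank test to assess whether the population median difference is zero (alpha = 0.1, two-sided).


Step 1: Drop any zero differences (none here) and take |d_i|.
|d| = [5, 8, 4, 6, 6, 8, 4]
Step 2: Midrank |d_i| (ties get averaged ranks).
ranks: |5|->3, |8|->6.5, |4|->1.5, |6|->4.5, |6|->4.5, |8|->6.5, |4|->1.5
Step 3: Attach original signs; sum ranks with positive sign and with negative sign.
W+ = 3 + 6.5 + 1.5 = 11
W- = 6.5 + 1.5 + 4.5 + 4.5 = 17
(Check: W+ + W- = 28 should equal n(n+1)/2 = 28.)
Step 4: Test statistic W = min(W+, W-) = 11.
Step 5: Ties in |d|, so use the tie-corrected normal approximation.
        E[W] = n(n+1)/4 = 7*8/4 = 14.
        Tie groups: |d|=4 (t=2), |d|=6 (t=2), |d|=8 (t=2); sum(t^3 - t) = 18.
        Var[W] = n(n+1)(2n+1)/24 - sum(t^3-t)/48 = 840/24 - 18/48 = 34.625.
        z = (W - E[W]) / sqrt(Var[W]) = (11 - 14) / 5.8843 = -0.5098.
        Two-sided p = 2*Phi(z) = 0.610170.
Step 6: alpha = 0.1. fail to reject H0.

W+ = 11, W- = 17, W = min = 11, p = 0.610170, fail to reject H0.


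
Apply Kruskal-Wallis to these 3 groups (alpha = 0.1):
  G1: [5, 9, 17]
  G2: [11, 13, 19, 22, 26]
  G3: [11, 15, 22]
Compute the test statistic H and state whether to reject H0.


Step 1: Combine all N = 11 observations and assign midranks.
sorted (value, group, rank): (5,G1,1), (9,G1,2), (11,G2,3.5), (11,G3,3.5), (13,G2,5), (15,G3,6), (17,G1,7), (19,G2,8), (22,G2,9.5), (22,G3,9.5), (26,G2,11)
Step 2: Sum ranks within each group.
R_1 = 10 (n_1 = 3)
R_2 = 37 (n_2 = 5)
R_3 = 19 (n_3 = 3)
Step 3: H = 12/(N(N+1)) * sum(R_i^2/n_i) - 3(N+1)
     = 12/(11*12) * (10^2/3 + 37^2/5 + 19^2/3) - 3*12
     = 0.090909 * 427.467 - 36
     = 2.860606.
Step 4: Ties present; correction factor C = 1 - 12/(11^3 - 11) = 0.990909. Corrected H = 2.860606 / 0.990909 = 2.886850.
Step 5: Under H0, H ~ chi^2(2); p-value = 0.236118.
Step 6: alpha = 0.1. fail to reject H0.

H = 2.8869, df = 2, p = 0.236118, fail to reject H0.


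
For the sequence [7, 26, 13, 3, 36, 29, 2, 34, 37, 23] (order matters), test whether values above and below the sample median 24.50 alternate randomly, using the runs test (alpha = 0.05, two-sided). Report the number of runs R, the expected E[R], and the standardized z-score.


Step 1: Compute median = 24.50; label A = above, B = below.
Labels in order: BABBAABAAB  (n_A = 5, n_B = 5)
Step 2: Count runs R = 7.
Step 3: Under H0 (random ordering), E[R] = 2*n_A*n_B/(n_A+n_B) + 1 = 2*5*5/10 + 1 = 6.0000.
        Var[R] = 2*n_A*n_B*(2*n_A*n_B - n_A - n_B) / ((n_A+n_B)^2 * (n_A+n_B-1)) = 2000/900 = 2.2222.
        SD[R] = 1.4907.
Step 4: Continuity-corrected z = (R - 0.5 - E[R]) / SD[R] = (7 - 0.5 - 6.0000) / 1.4907 = 0.3354.
Step 5: Two-sided p-value via normal approximation = 2*(1 - Phi(|z|)) = 0.737316.
Step 6: alpha = 0.05. fail to reject H0.

R = 7, z = 0.3354, p = 0.737316, fail to reject H0.


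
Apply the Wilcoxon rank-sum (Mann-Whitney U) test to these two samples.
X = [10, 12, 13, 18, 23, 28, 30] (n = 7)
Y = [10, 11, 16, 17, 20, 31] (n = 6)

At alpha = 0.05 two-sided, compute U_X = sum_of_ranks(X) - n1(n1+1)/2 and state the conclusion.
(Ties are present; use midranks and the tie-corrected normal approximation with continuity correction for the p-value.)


Step 1: Combine and sort all 13 observations; assign midranks.
sorted (value, group): (10,X), (10,Y), (11,Y), (12,X), (13,X), (16,Y), (17,Y), (18,X), (20,Y), (23,X), (28,X), (30,X), (31,Y)
ranks: 10->1.5, 10->1.5, 11->3, 12->4, 13->5, 16->6, 17->7, 18->8, 20->9, 23->10, 28->11, 30->12, 31->13
Step 2: Rank sum for X: R1 = 1.5 + 4 + 5 + 8 + 10 + 11 + 12 = 51.5.
Step 3: U_X = R1 - n1(n1+1)/2 = 51.5 - 7*8/2 = 51.5 - 28 = 23.5.
       U_Y = n1*n2 - U_X = 42 - 23.5 = 18.5.
Step 4: Ties are present, so use the tie-corrected normal approximation (with continuity correction) for the p-value.
Step 5: p-value = 0.774796; compare to alpha = 0.05. fail to reject H0.

U_X = 23.5, p = 0.774796, fail to reject H0 at alpha = 0.05.


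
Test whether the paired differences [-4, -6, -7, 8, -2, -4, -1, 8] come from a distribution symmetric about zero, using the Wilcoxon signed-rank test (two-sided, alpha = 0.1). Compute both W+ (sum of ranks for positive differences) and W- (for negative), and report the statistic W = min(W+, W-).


Step 1: Drop any zero differences (none here) and take |d_i|.
|d| = [4, 6, 7, 8, 2, 4, 1, 8]
Step 2: Midrank |d_i| (ties get averaged ranks).
ranks: |4|->3.5, |6|->5, |7|->6, |8|->7.5, |2|->2, |4|->3.5, |1|->1, |8|->7.5
Step 3: Attach original signs; sum ranks with positive sign and with negative sign.
W+ = 7.5 + 7.5 = 15
W- = 3.5 + 5 + 6 + 2 + 3.5 + 1 = 21
(Check: W+ + W- = 36 should equal n(n+1)/2 = 36.)
Step 4: Test statistic W = min(W+, W-) = 15.
Step 5: Ties in |d|, so use the tie-corrected normal approximation.
        E[W] = n(n+1)/4 = 8*9/4 = 18.
        Tie groups: |d|=4 (t=2), |d|=8 (t=2); sum(t^3 - t) = 12.
        Var[W] = n(n+1)(2n+1)/24 - sum(t^3-t)/48 = 1224/24 - 12/48 = 50.75.
        z = (W - E[W]) / sqrt(Var[W]) = (15 - 18) / 7.1239 = -0.4211.
        Two-sided p = 2*Phi(z) = 0.673669.
Step 6: alpha = 0.1. fail to reject H0.

W+ = 15, W- = 21, W = min = 15, p = 0.673669, fail to reject H0.


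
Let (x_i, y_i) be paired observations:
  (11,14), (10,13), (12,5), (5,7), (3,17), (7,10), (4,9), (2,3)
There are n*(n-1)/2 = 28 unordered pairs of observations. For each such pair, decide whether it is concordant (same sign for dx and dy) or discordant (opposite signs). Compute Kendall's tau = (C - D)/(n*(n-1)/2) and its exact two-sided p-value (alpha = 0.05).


Step 1: Enumerate the 28 unordered pairs (i,j) with i<j and classify each by sign(x_j-x_i) * sign(y_j-y_i).
  (1,2):dx=-1,dy=-1->C; (1,3):dx=+1,dy=-9->D; (1,4):dx=-6,dy=-7->C; (1,5):dx=-8,dy=+3->D
  (1,6):dx=-4,dy=-4->C; (1,7):dx=-7,dy=-5->C; (1,8):dx=-9,dy=-11->C; (2,3):dx=+2,dy=-8->D
  (2,4):dx=-5,dy=-6->C; (2,5):dx=-7,dy=+4->D; (2,6):dx=-3,dy=-3->C; (2,7):dx=-6,dy=-4->C
  (2,8):dx=-8,dy=-10->C; (3,4):dx=-7,dy=+2->D; (3,5):dx=-9,dy=+12->D; (3,6):dx=-5,dy=+5->D
  (3,7):dx=-8,dy=+4->D; (3,8):dx=-10,dy=-2->C; (4,5):dx=-2,dy=+10->D; (4,6):dx=+2,dy=+3->C
  (4,7):dx=-1,dy=+2->D; (4,8):dx=-3,dy=-4->C; (5,6):dx=+4,dy=-7->D; (5,7):dx=+1,dy=-8->D
  (5,8):dx=-1,dy=-14->C; (6,7):dx=-3,dy=-1->C; (6,8):dx=-5,dy=-7->C; (7,8):dx=-2,dy=-6->C
Step 2: C = 16, D = 12, total pairs = 28.
Step 3: tau = (C - D)/(n(n-1)/2) = (16 - 12)/28 = 0.142857.
Step 4: Exact two-sided p-value (enumerate n! = 40320 permutations of y under H0): p = 0.719544.
Step 5: alpha = 0.05. fail to reject H0.

tau_b = 0.1429 (C=16, D=12), p = 0.719544, fail to reject H0.


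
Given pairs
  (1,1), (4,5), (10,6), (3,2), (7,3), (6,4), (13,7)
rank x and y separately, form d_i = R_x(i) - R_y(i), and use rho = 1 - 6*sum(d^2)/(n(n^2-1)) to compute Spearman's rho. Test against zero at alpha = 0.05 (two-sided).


Step 1: Rank x and y separately (midranks; no ties here).
rank(x): 1->1, 4->3, 10->6, 3->2, 7->5, 6->4, 13->7
rank(y): 1->1, 5->5, 6->6, 2->2, 3->3, 4->4, 7->7
Step 2: d_i = R_x(i) - R_y(i); compute d_i^2.
  (1-1)^2=0, (3-5)^2=4, (6-6)^2=0, (2-2)^2=0, (5-3)^2=4, (4-4)^2=0, (7-7)^2=0
sum(d^2) = 8.
Step 3: rho = 1 - 6*8 / (7*(7^2 - 1)) = 1 - 48/336 = 0.857143.
Step 4: Under H0, t = rho * sqrt((n-2)/(1-rho^2)) = 3.7210 ~ t(5).
Step 5: Two-sided p-value from the t-distribution with 5 df = 0.013697.
Step 6: alpha = 0.05. reject H0.

rho = 0.8571, p = 0.013697, reject H0 at alpha = 0.05.


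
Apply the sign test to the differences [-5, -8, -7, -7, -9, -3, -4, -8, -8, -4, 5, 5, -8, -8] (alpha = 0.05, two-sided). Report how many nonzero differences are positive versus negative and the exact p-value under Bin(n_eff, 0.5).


Step 1: Discard zero differences. Original n = 14; n_eff = number of nonzero differences = 14.
Nonzero differences (with sign): -5, -8, -7, -7, -9, -3, -4, -8, -8, -4, +5, +5, -8, -8
Step 2: Count signs: positive = 2, negative = 12.
Step 3: Under H0: P(positive) = 0.5, so the number of positives S ~ Bin(14, 0.5).
Step 4: Two-sided exact p-value = sum of Bin(14,0.5) probabilities at or below the observed probability = 0.012939.
Step 5: alpha = 0.05. reject H0.

n_eff = 14, pos = 2, neg = 12, p = 0.012939, reject H0.


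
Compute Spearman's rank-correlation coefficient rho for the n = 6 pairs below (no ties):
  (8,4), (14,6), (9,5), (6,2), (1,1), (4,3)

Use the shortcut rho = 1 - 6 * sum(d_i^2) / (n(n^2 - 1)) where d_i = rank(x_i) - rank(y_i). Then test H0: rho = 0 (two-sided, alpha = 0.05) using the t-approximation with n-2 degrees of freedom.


Step 1: Rank x and y separately (midranks; no ties here).
rank(x): 8->4, 14->6, 9->5, 6->3, 1->1, 4->2
rank(y): 4->4, 6->6, 5->5, 2->2, 1->1, 3->3
Step 2: d_i = R_x(i) - R_y(i); compute d_i^2.
  (4-4)^2=0, (6-6)^2=0, (5-5)^2=0, (3-2)^2=1, (1-1)^2=0, (2-3)^2=1
sum(d^2) = 2.
Step 3: rho = 1 - 6*2 / (6*(6^2 - 1)) = 1 - 12/210 = 0.942857.
Step 4: Under H0, t = rho * sqrt((n-2)/(1-rho^2)) = 5.6595 ~ t(4).
Step 5: Two-sided p-value from the t-distribution with 4 df = 0.004805.
Step 6: alpha = 0.05. reject H0.

rho = 0.9429, p = 0.004805, reject H0 at alpha = 0.05.


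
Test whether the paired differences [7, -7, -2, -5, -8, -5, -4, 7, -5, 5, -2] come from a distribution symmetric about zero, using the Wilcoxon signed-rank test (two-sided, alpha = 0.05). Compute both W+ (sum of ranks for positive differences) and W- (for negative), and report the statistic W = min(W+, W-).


Step 1: Drop any zero differences (none here) and take |d_i|.
|d| = [7, 7, 2, 5, 8, 5, 4, 7, 5, 5, 2]
Step 2: Midrank |d_i| (ties get averaged ranks).
ranks: |7|->9, |7|->9, |2|->1.5, |5|->5.5, |8|->11, |5|->5.5, |4|->3, |7|->9, |5|->5.5, |5|->5.5, |2|->1.5
Step 3: Attach original signs; sum ranks with positive sign and with negative sign.
W+ = 9 + 9 + 5.5 = 23.5
W- = 9 + 1.5 + 5.5 + 11 + 5.5 + 3 + 5.5 + 1.5 = 42.5
(Check: W+ + W- = 66 should equal n(n+1)/2 = 66.)
Step 4: Test statistic W = min(W+, W-) = 23.5.
Step 5: Ties in |d|, so use the tie-corrected normal approximation.
        E[W] = n(n+1)/4 = 11*12/4 = 33.
        Tie groups: |d|=2 (t=2), |d|=5 (t=4), |d|=7 (t=3); sum(t^3 - t) = 90.
        Var[W] = n(n+1)(2n+1)/24 - sum(t^3-t)/48 = 3036/24 - 90/48 = 124.625.
        z = (W - E[W]) / sqrt(Var[W]) = (23.5 - 33) / 11.1636 = -0.8510.
        Two-sided p = 2*Phi(z) = 0.394779.
Step 6: alpha = 0.05. fail to reject H0.

W+ = 23.5, W- = 42.5, W = min = 23.5, p = 0.394779, fail to reject H0.


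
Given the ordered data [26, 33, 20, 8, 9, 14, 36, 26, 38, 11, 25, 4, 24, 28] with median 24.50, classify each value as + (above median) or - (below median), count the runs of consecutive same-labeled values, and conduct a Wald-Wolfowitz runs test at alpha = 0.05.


Step 1: Compute median = 24.50; label A = above, B = below.
Labels in order: AABBBBAAABABBA  (n_A = 7, n_B = 7)
Step 2: Count runs R = 7.
Step 3: Under H0 (random ordering), E[R] = 2*n_A*n_B/(n_A+n_B) + 1 = 2*7*7/14 + 1 = 8.0000.
        Var[R] = 2*n_A*n_B*(2*n_A*n_B - n_A - n_B) / ((n_A+n_B)^2 * (n_A+n_B-1)) = 8232/2548 = 3.2308.
        SD[R] = 1.7974.
Step 4: Continuity-corrected z = (R + 0.5 - E[R]) / SD[R] = (7 + 0.5 - 8.0000) / 1.7974 = -0.2782.
Step 5: Two-sided p-value via normal approximation = 2*(1 - Phi(|z|)) = 0.780879.
Step 6: alpha = 0.05. fail to reject H0.

R = 7, z = -0.2782, p = 0.780879, fail to reject H0.


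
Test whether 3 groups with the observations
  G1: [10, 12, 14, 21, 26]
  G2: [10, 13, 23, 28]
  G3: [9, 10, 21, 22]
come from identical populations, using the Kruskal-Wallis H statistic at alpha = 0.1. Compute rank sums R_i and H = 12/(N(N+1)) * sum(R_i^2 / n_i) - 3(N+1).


Step 1: Combine all N = 13 observations and assign midranks.
sorted (value, group, rank): (9,G3,1), (10,G1,3), (10,G2,3), (10,G3,3), (12,G1,5), (13,G2,6), (14,G1,7), (21,G1,8.5), (21,G3,8.5), (22,G3,10), (23,G2,11), (26,G1,12), (28,G2,13)
Step 2: Sum ranks within each group.
R_1 = 35.5 (n_1 = 5)
R_2 = 33 (n_2 = 4)
R_3 = 22.5 (n_3 = 4)
Step 3: H = 12/(N(N+1)) * sum(R_i^2/n_i) - 3(N+1)
     = 12/(13*14) * (35.5^2/5 + 33^2/4 + 22.5^2/4) - 3*14
     = 0.065934 * 650.862 - 42
     = 0.914011.
Step 4: Ties present; correction factor C = 1 - 30/(13^3 - 13) = 0.986264. Corrected H = 0.914011 / 0.986264 = 0.926741.
Step 5: Under H0, H ~ chi^2(2); p-value = 0.629160.
Step 6: alpha = 0.1. fail to reject H0.

H = 0.9267, df = 2, p = 0.629160, fail to reject H0.


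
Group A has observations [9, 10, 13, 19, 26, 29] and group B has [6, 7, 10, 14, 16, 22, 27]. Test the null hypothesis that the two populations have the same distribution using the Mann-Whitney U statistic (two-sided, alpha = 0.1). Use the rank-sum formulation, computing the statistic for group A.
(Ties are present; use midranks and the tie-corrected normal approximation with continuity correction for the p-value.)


Step 1: Combine and sort all 13 observations; assign midranks.
sorted (value, group): (6,Y), (7,Y), (9,X), (10,X), (10,Y), (13,X), (14,Y), (16,Y), (19,X), (22,Y), (26,X), (27,Y), (29,X)
ranks: 6->1, 7->2, 9->3, 10->4.5, 10->4.5, 13->6, 14->7, 16->8, 19->9, 22->10, 26->11, 27->12, 29->13
Step 2: Rank sum for X: R1 = 3 + 4.5 + 6 + 9 + 11 + 13 = 46.5.
Step 3: U_X = R1 - n1(n1+1)/2 = 46.5 - 6*7/2 = 46.5 - 21 = 25.5.
       U_Y = n1*n2 - U_X = 42 - 25.5 = 16.5.
Step 4: Ties are present, so use the tie-corrected normal approximation (with continuity correction) for the p-value.
Step 5: p-value = 0.567176; compare to alpha = 0.1. fail to reject H0.

U_X = 25.5, p = 0.567176, fail to reject H0 at alpha = 0.1.


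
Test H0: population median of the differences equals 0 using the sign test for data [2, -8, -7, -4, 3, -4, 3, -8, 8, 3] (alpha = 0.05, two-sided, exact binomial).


Step 1: Discard zero differences. Original n = 10; n_eff = number of nonzero differences = 10.
Nonzero differences (with sign): +2, -8, -7, -4, +3, -4, +3, -8, +8, +3
Step 2: Count signs: positive = 5, negative = 5.
Step 3: Under H0: P(positive) = 0.5, so the number of positives S ~ Bin(10, 0.5).
Step 4: Two-sided exact p-value = sum of Bin(10,0.5) probabilities at or below the observed probability = 1.000000.
Step 5: alpha = 0.05. fail to reject H0.

n_eff = 10, pos = 5, neg = 5, p = 1.000000, fail to reject H0.


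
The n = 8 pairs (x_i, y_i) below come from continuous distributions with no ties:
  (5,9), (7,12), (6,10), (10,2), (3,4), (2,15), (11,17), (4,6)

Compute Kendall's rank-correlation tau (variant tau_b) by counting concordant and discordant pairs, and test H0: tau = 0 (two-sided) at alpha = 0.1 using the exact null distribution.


Step 1: Enumerate the 28 unordered pairs (i,j) with i<j and classify each by sign(x_j-x_i) * sign(y_j-y_i).
  (1,2):dx=+2,dy=+3->C; (1,3):dx=+1,dy=+1->C; (1,4):dx=+5,dy=-7->D; (1,5):dx=-2,dy=-5->C
  (1,6):dx=-3,dy=+6->D; (1,7):dx=+6,dy=+8->C; (1,8):dx=-1,dy=-3->C; (2,3):dx=-1,dy=-2->C
  (2,4):dx=+3,dy=-10->D; (2,5):dx=-4,dy=-8->C; (2,6):dx=-5,dy=+3->D; (2,7):dx=+4,dy=+5->C
  (2,8):dx=-3,dy=-6->C; (3,4):dx=+4,dy=-8->D; (3,5):dx=-3,dy=-6->C; (3,6):dx=-4,dy=+5->D
  (3,7):dx=+5,dy=+7->C; (3,8):dx=-2,dy=-4->C; (4,5):dx=-7,dy=+2->D; (4,6):dx=-8,dy=+13->D
  (4,7):dx=+1,dy=+15->C; (4,8):dx=-6,dy=+4->D; (5,6):dx=-1,dy=+11->D; (5,7):dx=+8,dy=+13->C
  (5,8):dx=+1,dy=+2->C; (6,7):dx=+9,dy=+2->C; (6,8):dx=+2,dy=-9->D; (7,8):dx=-7,dy=-11->C
Step 2: C = 17, D = 11, total pairs = 28.
Step 3: tau = (C - D)/(n(n-1)/2) = (17 - 11)/28 = 0.214286.
Step 4: Exact two-sided p-value (enumerate n! = 40320 permutations of y under H0): p = 0.548413.
Step 5: alpha = 0.1. fail to reject H0.

tau_b = 0.2143 (C=17, D=11), p = 0.548413, fail to reject H0.


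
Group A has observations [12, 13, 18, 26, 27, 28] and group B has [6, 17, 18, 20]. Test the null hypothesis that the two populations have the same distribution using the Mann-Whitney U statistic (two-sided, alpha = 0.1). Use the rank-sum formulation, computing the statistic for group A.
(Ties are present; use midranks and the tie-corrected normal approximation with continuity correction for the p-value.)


Step 1: Combine and sort all 10 observations; assign midranks.
sorted (value, group): (6,Y), (12,X), (13,X), (17,Y), (18,X), (18,Y), (20,Y), (26,X), (27,X), (28,X)
ranks: 6->1, 12->2, 13->3, 17->4, 18->5.5, 18->5.5, 20->7, 26->8, 27->9, 28->10
Step 2: Rank sum for X: R1 = 2 + 3 + 5.5 + 8 + 9 + 10 = 37.5.
Step 3: U_X = R1 - n1(n1+1)/2 = 37.5 - 6*7/2 = 37.5 - 21 = 16.5.
       U_Y = n1*n2 - U_X = 24 - 16.5 = 7.5.
Step 4: Ties are present, so use the tie-corrected normal approximation (with continuity correction) for the p-value.
Step 5: p-value = 0.392330; compare to alpha = 0.1. fail to reject H0.

U_X = 16.5, p = 0.392330, fail to reject H0 at alpha = 0.1.


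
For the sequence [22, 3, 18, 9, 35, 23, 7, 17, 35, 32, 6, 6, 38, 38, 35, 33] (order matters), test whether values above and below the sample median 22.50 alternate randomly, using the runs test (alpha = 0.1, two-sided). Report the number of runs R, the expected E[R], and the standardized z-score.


Step 1: Compute median = 22.50; label A = above, B = below.
Labels in order: BBBBAABBAABBAAAA  (n_A = 8, n_B = 8)
Step 2: Count runs R = 6.
Step 3: Under H0 (random ordering), E[R] = 2*n_A*n_B/(n_A+n_B) + 1 = 2*8*8/16 + 1 = 9.0000.
        Var[R] = 2*n_A*n_B*(2*n_A*n_B - n_A - n_B) / ((n_A+n_B)^2 * (n_A+n_B-1)) = 14336/3840 = 3.7333.
        SD[R] = 1.9322.
Step 4: Continuity-corrected z = (R + 0.5 - E[R]) / SD[R] = (6 + 0.5 - 9.0000) / 1.9322 = -1.2939.
Step 5: Two-sided p-value via normal approximation = 2*(1 - Phi(|z|)) = 0.195709.
Step 6: alpha = 0.1. fail to reject H0.

R = 6, z = -1.2939, p = 0.195709, fail to reject H0.


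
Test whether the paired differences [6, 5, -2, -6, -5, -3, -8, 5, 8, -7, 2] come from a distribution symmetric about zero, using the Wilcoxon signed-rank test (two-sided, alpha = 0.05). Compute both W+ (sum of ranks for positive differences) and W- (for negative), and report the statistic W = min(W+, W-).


Step 1: Drop any zero differences (none here) and take |d_i|.
|d| = [6, 5, 2, 6, 5, 3, 8, 5, 8, 7, 2]
Step 2: Midrank |d_i| (ties get averaged ranks).
ranks: |6|->7.5, |5|->5, |2|->1.5, |6|->7.5, |5|->5, |3|->3, |8|->10.5, |5|->5, |8|->10.5, |7|->9, |2|->1.5
Step 3: Attach original signs; sum ranks with positive sign and with negative sign.
W+ = 7.5 + 5 + 5 + 10.5 + 1.5 = 29.5
W- = 1.5 + 7.5 + 5 + 3 + 10.5 + 9 = 36.5
(Check: W+ + W- = 66 should equal n(n+1)/2 = 66.)
Step 4: Test statistic W = min(W+, W-) = 29.5.
Step 5: Ties in |d|, so use the tie-corrected normal approximation.
        E[W] = n(n+1)/4 = 11*12/4 = 33.
        Tie groups: |d|=2 (t=2), |d|=5 (t=3), |d|=6 (t=2), |d|=8 (t=2); sum(t^3 - t) = 42.
        Var[W] = n(n+1)(2n+1)/24 - sum(t^3-t)/48 = 3036/24 - 42/48 = 125.625.
        z = (W - E[W]) / sqrt(Var[W]) = (29.5 - 33) / 11.2083 = -0.3123.
        Two-sided p = 2*Phi(z) = 0.754835.
Step 6: alpha = 0.05. fail to reject H0.

W+ = 29.5, W- = 36.5, W = min = 29.5, p = 0.754835, fail to reject H0.


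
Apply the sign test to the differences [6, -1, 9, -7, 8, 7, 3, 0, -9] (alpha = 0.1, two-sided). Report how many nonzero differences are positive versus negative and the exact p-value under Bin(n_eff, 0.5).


Step 1: Discard zero differences. Original n = 9; n_eff = number of nonzero differences = 8.
Nonzero differences (with sign): +6, -1, +9, -7, +8, +7, +3, -9
Step 2: Count signs: positive = 5, negative = 3.
Step 3: Under H0: P(positive) = 0.5, so the number of positives S ~ Bin(8, 0.5).
Step 4: Two-sided exact p-value = sum of Bin(8,0.5) probabilities at or below the observed probability = 0.726562.
Step 5: alpha = 0.1. fail to reject H0.

n_eff = 8, pos = 5, neg = 3, p = 0.726562, fail to reject H0.


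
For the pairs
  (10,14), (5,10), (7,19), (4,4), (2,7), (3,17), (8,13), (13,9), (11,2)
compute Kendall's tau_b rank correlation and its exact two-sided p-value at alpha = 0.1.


Step 1: Enumerate the 36 unordered pairs (i,j) with i<j and classify each by sign(x_j-x_i) * sign(y_j-y_i).
  (1,2):dx=-5,dy=-4->C; (1,3):dx=-3,dy=+5->D; (1,4):dx=-6,dy=-10->C; (1,5):dx=-8,dy=-7->C
  (1,6):dx=-7,dy=+3->D; (1,7):dx=-2,dy=-1->C; (1,8):dx=+3,dy=-5->D; (1,9):dx=+1,dy=-12->D
  (2,3):dx=+2,dy=+9->C; (2,4):dx=-1,dy=-6->C; (2,5):dx=-3,dy=-3->C; (2,6):dx=-2,dy=+7->D
  (2,7):dx=+3,dy=+3->C; (2,8):dx=+8,dy=-1->D; (2,9):dx=+6,dy=-8->D; (3,4):dx=-3,dy=-15->C
  (3,5):dx=-5,dy=-12->C; (3,6):dx=-4,dy=-2->C; (3,7):dx=+1,dy=-6->D; (3,8):dx=+6,dy=-10->D
  (3,9):dx=+4,dy=-17->D; (4,5):dx=-2,dy=+3->D; (4,6):dx=-1,dy=+13->D; (4,7):dx=+4,dy=+9->C
  (4,8):dx=+9,dy=+5->C; (4,9):dx=+7,dy=-2->D; (5,6):dx=+1,dy=+10->C; (5,7):dx=+6,dy=+6->C
  (5,8):dx=+11,dy=+2->C; (5,9):dx=+9,dy=-5->D; (6,7):dx=+5,dy=-4->D; (6,8):dx=+10,dy=-8->D
  (6,9):dx=+8,dy=-15->D; (7,8):dx=+5,dy=-4->D; (7,9):dx=+3,dy=-11->D; (8,9):dx=-2,dy=-7->C
Step 2: C = 17, D = 19, total pairs = 36.
Step 3: tau = (C - D)/(n(n-1)/2) = (17 - 19)/36 = -0.055556.
Step 4: Exact two-sided p-value (enumerate n! = 362880 permutations of y under H0): p = 0.919455.
Step 5: alpha = 0.1. fail to reject H0.

tau_b = -0.0556 (C=17, D=19), p = 0.919455, fail to reject H0.


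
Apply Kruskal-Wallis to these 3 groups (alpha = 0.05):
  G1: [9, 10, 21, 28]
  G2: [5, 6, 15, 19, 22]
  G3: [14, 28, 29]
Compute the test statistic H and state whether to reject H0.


Step 1: Combine all N = 12 observations and assign midranks.
sorted (value, group, rank): (5,G2,1), (6,G2,2), (9,G1,3), (10,G1,4), (14,G3,5), (15,G2,6), (19,G2,7), (21,G1,8), (22,G2,9), (28,G1,10.5), (28,G3,10.5), (29,G3,12)
Step 2: Sum ranks within each group.
R_1 = 25.5 (n_1 = 4)
R_2 = 25 (n_2 = 5)
R_3 = 27.5 (n_3 = 3)
Step 3: H = 12/(N(N+1)) * sum(R_i^2/n_i) - 3(N+1)
     = 12/(12*13) * (25.5^2/4 + 25^2/5 + 27.5^2/3) - 3*13
     = 0.076923 * 539.646 - 39
     = 2.511218.
Step 4: Ties present; correction factor C = 1 - 6/(12^3 - 12) = 0.996503. Corrected H = 2.511218 / 0.996503 = 2.520029.
Step 5: Under H0, H ~ chi^2(2); p-value = 0.283650.
Step 6: alpha = 0.05. fail to reject H0.

H = 2.5200, df = 2, p = 0.283650, fail to reject H0.


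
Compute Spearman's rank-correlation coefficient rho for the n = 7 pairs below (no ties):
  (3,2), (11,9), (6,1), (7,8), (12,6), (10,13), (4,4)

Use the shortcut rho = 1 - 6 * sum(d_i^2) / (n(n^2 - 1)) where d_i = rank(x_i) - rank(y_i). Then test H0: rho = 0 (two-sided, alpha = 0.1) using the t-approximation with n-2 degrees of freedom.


Step 1: Rank x and y separately (midranks; no ties here).
rank(x): 3->1, 11->6, 6->3, 7->4, 12->7, 10->5, 4->2
rank(y): 2->2, 9->6, 1->1, 8->5, 6->4, 13->7, 4->3
Step 2: d_i = R_x(i) - R_y(i); compute d_i^2.
  (1-2)^2=1, (6-6)^2=0, (3-1)^2=4, (4-5)^2=1, (7-4)^2=9, (5-7)^2=4, (2-3)^2=1
sum(d^2) = 20.
Step 3: rho = 1 - 6*20 / (7*(7^2 - 1)) = 1 - 120/336 = 0.642857.
Step 4: Under H0, t = rho * sqrt((n-2)/(1-rho^2)) = 1.8766 ~ t(5).
Step 5: Two-sided p-value from the t-distribution with 5 df = 0.119392.
Step 6: alpha = 0.1. fail to reject H0.

rho = 0.6429, p = 0.119392, fail to reject H0 at alpha = 0.1.


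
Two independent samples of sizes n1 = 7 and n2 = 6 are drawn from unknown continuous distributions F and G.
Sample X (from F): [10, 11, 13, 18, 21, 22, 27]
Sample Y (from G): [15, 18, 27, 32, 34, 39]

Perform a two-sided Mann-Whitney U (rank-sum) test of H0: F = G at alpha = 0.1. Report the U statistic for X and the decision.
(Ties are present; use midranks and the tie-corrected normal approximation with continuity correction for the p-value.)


Step 1: Combine and sort all 13 observations; assign midranks.
sorted (value, group): (10,X), (11,X), (13,X), (15,Y), (18,X), (18,Y), (21,X), (22,X), (27,X), (27,Y), (32,Y), (34,Y), (39,Y)
ranks: 10->1, 11->2, 13->3, 15->4, 18->5.5, 18->5.5, 21->7, 22->8, 27->9.5, 27->9.5, 32->11, 34->12, 39->13
Step 2: Rank sum for X: R1 = 1 + 2 + 3 + 5.5 + 7 + 8 + 9.5 = 36.
Step 3: U_X = R1 - n1(n1+1)/2 = 36 - 7*8/2 = 36 - 28 = 8.
       U_Y = n1*n2 - U_X = 42 - 8 = 34.
Step 4: Ties are present, so use the tie-corrected normal approximation (with continuity correction) for the p-value.
Step 5: p-value = 0.073351; compare to alpha = 0.1. reject H0.

U_X = 8, p = 0.073351, reject H0 at alpha = 0.1.


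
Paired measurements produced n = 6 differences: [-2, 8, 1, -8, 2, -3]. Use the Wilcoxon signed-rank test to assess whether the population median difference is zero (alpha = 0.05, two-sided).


Step 1: Drop any zero differences (none here) and take |d_i|.
|d| = [2, 8, 1, 8, 2, 3]
Step 2: Midrank |d_i| (ties get averaged ranks).
ranks: |2|->2.5, |8|->5.5, |1|->1, |8|->5.5, |2|->2.5, |3|->4
Step 3: Attach original signs; sum ranks with positive sign and with negative sign.
W+ = 5.5 + 1 + 2.5 = 9
W- = 2.5 + 5.5 + 4 = 12
(Check: W+ + W- = 21 should equal n(n+1)/2 = 21.)
Step 4: Test statistic W = min(W+, W-) = 9.
Step 5: Ties in |d|, so use the tie-corrected normal approximation.
        E[W] = n(n+1)/4 = 6*7/4 = 10.5.
        Tie groups: |d|=2 (t=2), |d|=8 (t=2); sum(t^3 - t) = 12.
        Var[W] = n(n+1)(2n+1)/24 - sum(t^3-t)/48 = 546/24 - 12/48 = 22.5.
        z = (W - E[W]) / sqrt(Var[W]) = (9 - 10.5) / 4.7434 = -0.3162.
        Two-sided p = 2*Phi(z) = 0.751830.
Step 6: alpha = 0.05. fail to reject H0.

W+ = 9, W- = 12, W = min = 9, p = 0.751830, fail to reject H0.


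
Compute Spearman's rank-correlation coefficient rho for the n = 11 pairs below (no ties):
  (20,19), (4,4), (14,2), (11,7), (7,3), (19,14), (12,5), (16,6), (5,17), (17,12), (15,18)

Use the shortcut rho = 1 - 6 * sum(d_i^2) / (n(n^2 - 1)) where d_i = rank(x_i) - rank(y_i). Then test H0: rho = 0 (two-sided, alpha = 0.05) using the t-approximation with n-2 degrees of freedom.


Step 1: Rank x and y separately (midranks; no ties here).
rank(x): 20->11, 4->1, 14->6, 11->4, 7->3, 19->10, 12->5, 16->8, 5->2, 17->9, 15->7
rank(y): 19->11, 4->3, 2->1, 7->6, 3->2, 14->8, 5->4, 6->5, 17->9, 12->7, 18->10
Step 2: d_i = R_x(i) - R_y(i); compute d_i^2.
  (11-11)^2=0, (1-3)^2=4, (6-1)^2=25, (4-6)^2=4, (3-2)^2=1, (10-8)^2=4, (5-4)^2=1, (8-5)^2=9, (2-9)^2=49, (9-7)^2=4, (7-10)^2=9
sum(d^2) = 110.
Step 3: rho = 1 - 6*110 / (11*(11^2 - 1)) = 1 - 660/1320 = 0.500000.
Step 4: Under H0, t = rho * sqrt((n-2)/(1-rho^2)) = 1.7321 ~ t(9).
Step 5: Two-sided p-value from the t-distribution with 9 df = 0.117307.
Step 6: alpha = 0.05. fail to reject H0.

rho = 0.5000, p = 0.117307, fail to reject H0 at alpha = 0.05.


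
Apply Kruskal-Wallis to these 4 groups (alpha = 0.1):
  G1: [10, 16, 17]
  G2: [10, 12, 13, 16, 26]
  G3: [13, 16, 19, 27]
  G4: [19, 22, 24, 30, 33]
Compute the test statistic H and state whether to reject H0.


Step 1: Combine all N = 17 observations and assign midranks.
sorted (value, group, rank): (10,G1,1.5), (10,G2,1.5), (12,G2,3), (13,G2,4.5), (13,G3,4.5), (16,G1,7), (16,G2,7), (16,G3,7), (17,G1,9), (19,G3,10.5), (19,G4,10.5), (22,G4,12), (24,G4,13), (26,G2,14), (27,G3,15), (30,G4,16), (33,G4,17)
Step 2: Sum ranks within each group.
R_1 = 17.5 (n_1 = 3)
R_2 = 30 (n_2 = 5)
R_3 = 37 (n_3 = 4)
R_4 = 68.5 (n_4 = 5)
Step 3: H = 12/(N(N+1)) * sum(R_i^2/n_i) - 3(N+1)
     = 12/(17*18) * (17.5^2/3 + 30^2/5 + 37^2/4 + 68.5^2/5) - 3*18
     = 0.039216 * 1562.78 - 54
     = 7.285621.
Step 4: Ties present; correction factor C = 1 - 42/(17^3 - 17) = 0.991422. Corrected H = 7.285621 / 0.991422 = 7.348661.
Step 5: Under H0, H ~ chi^2(3); p-value = 0.061577.
Step 6: alpha = 0.1. reject H0.

H = 7.3487, df = 3, p = 0.061577, reject H0.


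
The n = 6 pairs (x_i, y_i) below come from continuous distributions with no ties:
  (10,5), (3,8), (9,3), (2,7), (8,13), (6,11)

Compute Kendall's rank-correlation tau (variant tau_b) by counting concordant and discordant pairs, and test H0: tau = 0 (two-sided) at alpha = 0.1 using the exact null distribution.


Step 1: Enumerate the 15 unordered pairs (i,j) with i<j and classify each by sign(x_j-x_i) * sign(y_j-y_i).
  (1,2):dx=-7,dy=+3->D; (1,3):dx=-1,dy=-2->C; (1,4):dx=-8,dy=+2->D; (1,5):dx=-2,dy=+8->D
  (1,6):dx=-4,dy=+6->D; (2,3):dx=+6,dy=-5->D; (2,4):dx=-1,dy=-1->C; (2,5):dx=+5,dy=+5->C
  (2,6):dx=+3,dy=+3->C; (3,4):dx=-7,dy=+4->D; (3,5):dx=-1,dy=+10->D; (3,6):dx=-3,dy=+8->D
  (4,5):dx=+6,dy=+6->C; (4,6):dx=+4,dy=+4->C; (5,6):dx=-2,dy=-2->C
Step 2: C = 7, D = 8, total pairs = 15.
Step 3: tau = (C - D)/(n(n-1)/2) = (7 - 8)/15 = -0.066667.
Step 4: Exact two-sided p-value (enumerate n! = 720 permutations of y under H0): p = 1.000000.
Step 5: alpha = 0.1. fail to reject H0.

tau_b = -0.0667 (C=7, D=8), p = 1.000000, fail to reject H0.


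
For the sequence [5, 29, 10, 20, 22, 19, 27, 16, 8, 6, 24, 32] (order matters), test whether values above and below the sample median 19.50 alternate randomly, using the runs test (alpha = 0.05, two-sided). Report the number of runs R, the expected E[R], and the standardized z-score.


Step 1: Compute median = 19.50; label A = above, B = below.
Labels in order: BABAABABBBAA  (n_A = 6, n_B = 6)
Step 2: Count runs R = 8.
Step 3: Under H0 (random ordering), E[R] = 2*n_A*n_B/(n_A+n_B) + 1 = 2*6*6/12 + 1 = 7.0000.
        Var[R] = 2*n_A*n_B*(2*n_A*n_B - n_A - n_B) / ((n_A+n_B)^2 * (n_A+n_B-1)) = 4320/1584 = 2.7273.
        SD[R] = 1.6514.
Step 4: Continuity-corrected z = (R - 0.5 - E[R]) / SD[R] = (8 - 0.5 - 7.0000) / 1.6514 = 0.3028.
Step 5: Two-sided p-value via normal approximation = 2*(1 - Phi(|z|)) = 0.762069.
Step 6: alpha = 0.05. fail to reject H0.

R = 8, z = 0.3028, p = 0.762069, fail to reject H0.


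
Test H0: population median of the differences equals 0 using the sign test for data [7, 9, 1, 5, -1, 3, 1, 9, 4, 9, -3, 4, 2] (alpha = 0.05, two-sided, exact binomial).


Step 1: Discard zero differences. Original n = 13; n_eff = number of nonzero differences = 13.
Nonzero differences (with sign): +7, +9, +1, +5, -1, +3, +1, +9, +4, +9, -3, +4, +2
Step 2: Count signs: positive = 11, negative = 2.
Step 3: Under H0: P(positive) = 0.5, so the number of positives S ~ Bin(13, 0.5).
Step 4: Two-sided exact p-value = sum of Bin(13,0.5) probabilities at or below the observed probability = 0.022461.
Step 5: alpha = 0.05. reject H0.

n_eff = 13, pos = 11, neg = 2, p = 0.022461, reject H0.


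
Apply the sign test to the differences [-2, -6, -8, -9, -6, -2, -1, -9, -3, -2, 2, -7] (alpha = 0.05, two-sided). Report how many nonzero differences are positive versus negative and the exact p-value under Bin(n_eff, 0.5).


Step 1: Discard zero differences. Original n = 12; n_eff = number of nonzero differences = 12.
Nonzero differences (with sign): -2, -6, -8, -9, -6, -2, -1, -9, -3, -2, +2, -7
Step 2: Count signs: positive = 1, negative = 11.
Step 3: Under H0: P(positive) = 0.5, so the number of positives S ~ Bin(12, 0.5).
Step 4: Two-sided exact p-value = sum of Bin(12,0.5) probabilities at or below the observed probability = 0.006348.
Step 5: alpha = 0.05. reject H0.

n_eff = 12, pos = 1, neg = 11, p = 0.006348, reject H0.


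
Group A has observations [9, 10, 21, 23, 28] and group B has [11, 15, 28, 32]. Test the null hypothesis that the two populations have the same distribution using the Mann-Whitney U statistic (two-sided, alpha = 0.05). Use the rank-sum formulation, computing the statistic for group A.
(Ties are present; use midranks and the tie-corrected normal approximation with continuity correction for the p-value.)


Step 1: Combine and sort all 9 observations; assign midranks.
sorted (value, group): (9,X), (10,X), (11,Y), (15,Y), (21,X), (23,X), (28,X), (28,Y), (32,Y)
ranks: 9->1, 10->2, 11->3, 15->4, 21->5, 23->6, 28->7.5, 28->7.5, 32->9
Step 2: Rank sum for X: R1 = 1 + 2 + 5 + 6 + 7.5 = 21.5.
Step 3: U_X = R1 - n1(n1+1)/2 = 21.5 - 5*6/2 = 21.5 - 15 = 6.5.
       U_Y = n1*n2 - U_X = 20 - 6.5 = 13.5.
Step 4: Ties are present, so use the tie-corrected normal approximation (with continuity correction) for the p-value.
Step 5: p-value = 0.460558; compare to alpha = 0.05. fail to reject H0.

U_X = 6.5, p = 0.460558, fail to reject H0 at alpha = 0.05.


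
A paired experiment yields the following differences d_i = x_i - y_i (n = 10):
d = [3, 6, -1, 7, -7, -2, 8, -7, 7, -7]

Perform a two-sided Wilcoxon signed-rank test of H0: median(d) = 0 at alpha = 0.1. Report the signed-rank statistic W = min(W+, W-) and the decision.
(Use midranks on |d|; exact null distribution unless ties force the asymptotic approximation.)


Step 1: Drop any zero differences (none here) and take |d_i|.
|d| = [3, 6, 1, 7, 7, 2, 8, 7, 7, 7]
Step 2: Midrank |d_i| (ties get averaged ranks).
ranks: |3|->3, |6|->4, |1|->1, |7|->7, |7|->7, |2|->2, |8|->10, |7|->7, |7|->7, |7|->7
Step 3: Attach original signs; sum ranks with positive sign and with negative sign.
W+ = 3 + 4 + 7 + 10 + 7 = 31
W- = 1 + 7 + 2 + 7 + 7 = 24
(Check: W+ + W- = 55 should equal n(n+1)/2 = 55.)
Step 4: Test statistic W = min(W+, W-) = 24.
Step 5: Ties in |d|, so use the tie-corrected normal approximation.
        E[W] = n(n+1)/4 = 10*11/4 = 27.5.
        Tie groups: |d|=7 (t=5); sum(t^3 - t) = 120.
        Var[W] = n(n+1)(2n+1)/24 - sum(t^3-t)/48 = 2310/24 - 120/48 = 93.75.
        z = (W - E[W]) / sqrt(Var[W]) = (24 - 27.5) / 9.6825 = -0.3615.
        Two-sided p = 2*Phi(z) = 0.717742.
Step 6: alpha = 0.1. fail to reject H0.

W+ = 31, W- = 24, W = min = 24, p = 0.717742, fail to reject H0.


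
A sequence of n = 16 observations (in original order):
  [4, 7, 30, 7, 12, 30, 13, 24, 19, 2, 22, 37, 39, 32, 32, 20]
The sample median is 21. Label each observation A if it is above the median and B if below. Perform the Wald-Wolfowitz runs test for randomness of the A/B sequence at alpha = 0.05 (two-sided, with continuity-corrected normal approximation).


Step 1: Compute median = 21; label A = above, B = below.
Labels in order: BBABBABABBAAAAAB  (n_A = 8, n_B = 8)
Step 2: Count runs R = 9.
Step 3: Under H0 (random ordering), E[R] = 2*n_A*n_B/(n_A+n_B) + 1 = 2*8*8/16 + 1 = 9.0000.
        Var[R] = 2*n_A*n_B*(2*n_A*n_B - n_A - n_B) / ((n_A+n_B)^2 * (n_A+n_B-1)) = 14336/3840 = 3.7333.
        SD[R] = 1.9322.
Step 4: R = E[R], so z = 0 with no continuity correction.
Step 5: Two-sided p-value via normal approximation = 2*(1 - Phi(|z|)) = 1.000000.
Step 6: alpha = 0.05. fail to reject H0.

R = 9, z = 0.0000, p = 1.000000, fail to reject H0.


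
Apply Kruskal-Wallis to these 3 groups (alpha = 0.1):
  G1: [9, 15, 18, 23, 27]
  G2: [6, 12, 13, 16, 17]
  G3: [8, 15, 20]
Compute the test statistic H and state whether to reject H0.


Step 1: Combine all N = 13 observations and assign midranks.
sorted (value, group, rank): (6,G2,1), (8,G3,2), (9,G1,3), (12,G2,4), (13,G2,5), (15,G1,6.5), (15,G3,6.5), (16,G2,8), (17,G2,9), (18,G1,10), (20,G3,11), (23,G1,12), (27,G1,13)
Step 2: Sum ranks within each group.
R_1 = 44.5 (n_1 = 5)
R_2 = 27 (n_2 = 5)
R_3 = 19.5 (n_3 = 3)
Step 3: H = 12/(N(N+1)) * sum(R_i^2/n_i) - 3(N+1)
     = 12/(13*14) * (44.5^2/5 + 27^2/5 + 19.5^2/3) - 3*14
     = 0.065934 * 668.6 - 42
     = 2.083516.
Step 4: Ties present; correction factor C = 1 - 6/(13^3 - 13) = 0.997253. Corrected H = 2.083516 / 0.997253 = 2.089256.
Step 5: Under H0, H ~ chi^2(2); p-value = 0.351823.
Step 6: alpha = 0.1. fail to reject H0.

H = 2.0893, df = 2, p = 0.351823, fail to reject H0.


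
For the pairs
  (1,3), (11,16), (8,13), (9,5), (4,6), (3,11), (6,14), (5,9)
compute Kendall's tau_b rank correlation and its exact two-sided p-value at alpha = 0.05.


Step 1: Enumerate the 28 unordered pairs (i,j) with i<j and classify each by sign(x_j-x_i) * sign(y_j-y_i).
  (1,2):dx=+10,dy=+13->C; (1,3):dx=+7,dy=+10->C; (1,4):dx=+8,dy=+2->C; (1,5):dx=+3,dy=+3->C
  (1,6):dx=+2,dy=+8->C; (1,7):dx=+5,dy=+11->C; (1,8):dx=+4,dy=+6->C; (2,3):dx=-3,dy=-3->C
  (2,4):dx=-2,dy=-11->C; (2,5):dx=-7,dy=-10->C; (2,6):dx=-8,dy=-5->C; (2,7):dx=-5,dy=-2->C
  (2,8):dx=-6,dy=-7->C; (3,4):dx=+1,dy=-8->D; (3,5):dx=-4,dy=-7->C; (3,6):dx=-5,dy=-2->C
  (3,7):dx=-2,dy=+1->D; (3,8):dx=-3,dy=-4->C; (4,5):dx=-5,dy=+1->D; (4,6):dx=-6,dy=+6->D
  (4,7):dx=-3,dy=+9->D; (4,8):dx=-4,dy=+4->D; (5,6):dx=-1,dy=+5->D; (5,7):dx=+2,dy=+8->C
  (5,8):dx=+1,dy=+3->C; (6,7):dx=+3,dy=+3->C; (6,8):dx=+2,dy=-2->D; (7,8):dx=-1,dy=-5->C
Step 2: C = 20, D = 8, total pairs = 28.
Step 3: tau = (C - D)/(n(n-1)/2) = (20 - 8)/28 = 0.428571.
Step 4: Exact two-sided p-value (enumerate n! = 40320 permutations of y under H0): p = 0.178869.
Step 5: alpha = 0.05. fail to reject H0.

tau_b = 0.4286 (C=20, D=8), p = 0.178869, fail to reject H0.


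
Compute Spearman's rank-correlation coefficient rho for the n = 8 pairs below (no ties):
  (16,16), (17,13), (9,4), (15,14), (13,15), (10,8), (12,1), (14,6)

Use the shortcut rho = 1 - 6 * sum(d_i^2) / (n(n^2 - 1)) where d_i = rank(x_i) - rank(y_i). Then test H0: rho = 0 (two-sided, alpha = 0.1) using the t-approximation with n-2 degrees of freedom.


Step 1: Rank x and y separately (midranks; no ties here).
rank(x): 16->7, 17->8, 9->1, 15->6, 13->4, 10->2, 12->3, 14->5
rank(y): 16->8, 13->5, 4->2, 14->6, 15->7, 8->4, 1->1, 6->3
Step 2: d_i = R_x(i) - R_y(i); compute d_i^2.
  (7-8)^2=1, (8-5)^2=9, (1-2)^2=1, (6-6)^2=0, (4-7)^2=9, (2-4)^2=4, (3-1)^2=4, (5-3)^2=4
sum(d^2) = 32.
Step 3: rho = 1 - 6*32 / (8*(8^2 - 1)) = 1 - 192/504 = 0.619048.
Step 4: Under H0, t = rho * sqrt((n-2)/(1-rho^2)) = 1.9308 ~ t(6).
Step 5: Two-sided p-value from the t-distribution with 6 df = 0.101733.
Step 6: alpha = 0.1. fail to reject H0.

rho = 0.6190, p = 0.101733, fail to reject H0 at alpha = 0.1.


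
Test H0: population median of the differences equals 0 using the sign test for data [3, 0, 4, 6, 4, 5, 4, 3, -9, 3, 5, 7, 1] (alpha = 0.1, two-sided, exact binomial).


Step 1: Discard zero differences. Original n = 13; n_eff = number of nonzero differences = 12.
Nonzero differences (with sign): +3, +4, +6, +4, +5, +4, +3, -9, +3, +5, +7, +1
Step 2: Count signs: positive = 11, negative = 1.
Step 3: Under H0: P(positive) = 0.5, so the number of positives S ~ Bin(12, 0.5).
Step 4: Two-sided exact p-value = sum of Bin(12,0.5) probabilities at or below the observed probability = 0.006348.
Step 5: alpha = 0.1. reject H0.

n_eff = 12, pos = 11, neg = 1, p = 0.006348, reject H0.
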